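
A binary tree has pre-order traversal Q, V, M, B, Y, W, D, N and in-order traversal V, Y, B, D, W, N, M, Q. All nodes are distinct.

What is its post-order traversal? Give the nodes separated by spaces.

The first element of pre-order is the root; it splits in-order into left and right subtrees.
Root Q: left subtree has 7 nodes {V, Y, B, D, W, N, M}, right has 0 { }.
  Root V: left subtree has 0 nodes { }, right has 6 {Y, B, D, W, N, M}.
    Root M: left subtree has 5 nodes {Y, B, D, W, N}, right has 0 { }.
      Root B: left subtree has 1 node {Y}, right has 3 {D, W, N}.
        Root W: left subtree has 1 node {D}, right has 1 {N}.

Y D N W B M V Q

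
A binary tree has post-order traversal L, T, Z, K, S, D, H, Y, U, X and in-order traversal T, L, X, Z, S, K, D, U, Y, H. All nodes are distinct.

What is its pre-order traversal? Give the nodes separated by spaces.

X T L U D S Z K Y H

The last element of post-order is the root; it splits in-order into left and right subtrees.
Root X: left subtree has 2 nodes {T, L}, right has 7 {Z, S, K, D, U, Y, H}.
  Root T: left subtree has 0 nodes { }, right has 1 {L}.
  Root U: left subtree has 4 nodes {Z, S, K, D}, right has 2 {Y, H}.
    Root D: left subtree has 3 nodes {Z, S, K}, right has 0 { }.
      Root S: left subtree has 1 node {Z}, right has 1 {K}.
    Root Y: left subtree has 0 nodes { }, right has 1 {H}.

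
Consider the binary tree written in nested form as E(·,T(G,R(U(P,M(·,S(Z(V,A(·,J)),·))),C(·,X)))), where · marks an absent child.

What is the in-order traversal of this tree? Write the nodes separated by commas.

E, G, T, P, U, M, V, Z, A, J, S, R, C, X

In-order visits the left subtree, then the node, then the right subtree.
At E: no left child.
Visit E.
At E: go right to T.
  At T: go left to G.
    G is a leaf — visit G.
  Visit T.
  At T: go right to R.
    At R: go left to U.
      At U: go left to P.
        P is a leaf — visit P.
      Visit U.
      At U: go right to M.
        At M: no left child.
        Visit M.
        At M: go right to S.
          At S: go left to Z.
            At Z: go left to V.
              V is a leaf — visit V.
            Visit Z.
            At Z: go right to A.
              At A: no left child.
              Visit A.
              At A: go right to J.
                J is a leaf — visit J.
          Visit S.
          At S: no right child.
    Visit R.
    At R: go right to C.
      At C: no left child.
      Visit C.
      At C: go right to X.
        X is a leaf — visit X.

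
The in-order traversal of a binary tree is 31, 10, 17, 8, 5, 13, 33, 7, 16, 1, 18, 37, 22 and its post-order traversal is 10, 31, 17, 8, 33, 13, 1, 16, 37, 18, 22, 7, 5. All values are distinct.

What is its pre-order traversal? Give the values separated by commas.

5, 8, 17, 31, 10, 7, 13, 33, 22, 18, 16, 1, 37

The last element of post-order is the root; it splits in-order into left and right subtrees.
Root 5: left subtree has 4 nodes {31, 10, 17, 8}, right has 8 {13, 33, 7, 16, 1, 18, 37, 22}.
  Root 8: left subtree has 3 nodes {31, 10, 17}, right has 0 { }.
    Root 17: left subtree has 2 nodes {31, 10}, right has 0 { }.
      Root 31: left subtree has 0 nodes { }, right has 1 {10}.
  Root 7: left subtree has 2 nodes {13, 33}, right has 5 {16, 1, 18, 37, 22}.
    Root 13: left subtree has 0 nodes { }, right has 1 {33}.
    Root 22: left subtree has 4 nodes {16, 1, 18, 37}, right has 0 { }.
      Root 18: left subtree has 2 nodes {16, 1}, right has 1 {37}.
        Root 16: left subtree has 0 nodes { }, right has 1 {1}.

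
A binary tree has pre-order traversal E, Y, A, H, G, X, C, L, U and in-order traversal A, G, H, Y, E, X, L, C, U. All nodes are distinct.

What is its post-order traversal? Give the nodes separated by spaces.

The first element of pre-order is the root; it splits in-order into left and right subtrees.
Root E: left subtree has 4 nodes {A, G, H, Y}, right has 4 {X, L, C, U}.
  Root Y: left subtree has 3 nodes {A, G, H}, right has 0 { }.
    Root A: left subtree has 0 nodes { }, right has 2 {G, H}.
      Root H: left subtree has 1 node {G}, right has 0 { }.
  Root X: left subtree has 0 nodes { }, right has 3 {L, C, U}.
    Root C: left subtree has 1 node {L}, right has 1 {U}.

G H A Y L U C X E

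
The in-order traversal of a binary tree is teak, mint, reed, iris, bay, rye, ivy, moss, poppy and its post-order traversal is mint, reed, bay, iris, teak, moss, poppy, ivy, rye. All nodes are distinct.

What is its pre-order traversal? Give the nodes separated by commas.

The last element of post-order is the root; it splits in-order into left and right subtrees.
Root rye: left subtree has 5 nodes {teak, mint, reed, iris, bay}, right has 3 {ivy, moss, poppy}.
  Root teak: left subtree has 0 nodes { }, right has 4 {mint, reed, iris, bay}.
    Root iris: left subtree has 2 nodes {mint, reed}, right has 1 {bay}.
      Root reed: left subtree has 1 node {mint}, right has 0 { }.
  Root ivy: left subtree has 0 nodes { }, right has 2 {moss, poppy}.
    Root poppy: left subtree has 1 node {moss}, right has 0 { }.

rye, teak, iris, reed, mint, bay, ivy, poppy, moss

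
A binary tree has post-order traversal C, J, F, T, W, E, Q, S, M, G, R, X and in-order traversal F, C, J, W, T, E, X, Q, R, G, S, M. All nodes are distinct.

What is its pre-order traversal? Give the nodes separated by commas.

The last element of post-order is the root; it splits in-order into left and right subtrees.
Root X: left subtree has 6 nodes {F, C, J, W, T, E}, right has 5 {Q, R, G, S, M}.
  Root E: left subtree has 5 nodes {F, C, J, W, T}, right has 0 { }.
    Root W: left subtree has 3 nodes {F, C, J}, right has 1 {T}.
      Root F: left subtree has 0 nodes { }, right has 2 {C, J}.
        Root J: left subtree has 1 node {C}, right has 0 { }.
  Root R: left subtree has 1 node {Q}, right has 3 {G, S, M}.
    Root G: left subtree has 0 nodes { }, right has 2 {S, M}.
      Root M: left subtree has 1 node {S}, right has 0 { }.

X, E, W, F, J, C, T, R, Q, G, M, S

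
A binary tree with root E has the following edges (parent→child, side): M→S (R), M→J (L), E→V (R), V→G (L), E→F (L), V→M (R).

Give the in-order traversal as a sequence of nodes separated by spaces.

In-order visits the left subtree, then the node, then the right subtree.
At E: go left to F.
  F is a leaf — visit F.
Visit E.
At E: go right to V.
  At V: go left to G.
    G is a leaf — visit G.
  Visit V.
  At V: go right to M.
    At M: go left to J.
      J is a leaf — visit J.
    Visit M.
    At M: go right to S.
      S is a leaf — visit S.

F E G V J M S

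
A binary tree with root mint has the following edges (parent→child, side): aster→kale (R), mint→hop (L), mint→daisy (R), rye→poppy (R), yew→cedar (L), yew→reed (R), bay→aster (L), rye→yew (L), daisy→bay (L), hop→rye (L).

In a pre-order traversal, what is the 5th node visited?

Pre-order visits the node, then its left subtree, then its right subtree.
Visit mint.
At mint: go left to hop.
  Visit hop.
  At hop: go left to rye.
    Visit rye.
    At rye: go left to yew.
      Visit yew.
      At yew: go left to cedar.
        cedar is a leaf — visit cedar.
      At yew: go right to reed.
        reed is a leaf — visit reed.
    At rye: go right to poppy.
      poppy is a leaf — visit poppy.
  At hop: no right child.
At mint: go right to daisy.
  Visit daisy.
  At daisy: go left to bay.
    Visit bay.
    At bay: go left to aster.
      Visit aster.
      At aster: no left child.
      At aster: go right to kale.
        kale is a leaf — visit kale.
    At bay: no right child.
  At daisy: no right child.
Full pre-order sequence: mint, hop, rye, yew, cedar, reed, poppy, daisy, bay, aster, kale.

cedar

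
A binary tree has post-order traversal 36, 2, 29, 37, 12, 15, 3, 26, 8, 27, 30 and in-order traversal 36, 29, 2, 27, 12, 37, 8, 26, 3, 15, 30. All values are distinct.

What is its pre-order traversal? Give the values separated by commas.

The last element of post-order is the root; it splits in-order into left and right subtrees.
Root 30: left subtree has 10 nodes {36, 29, 2, 27, 12, 37, 8, 26, 3, 15}, right has 0 { }.
  Root 27: left subtree has 3 nodes {36, 29, 2}, right has 6 {12, 37, 8, 26, 3, 15}.
    Root 29: left subtree has 1 node {36}, right has 1 {2}.
    Root 8: left subtree has 2 nodes {12, 37}, right has 3 {26, 3, 15}.
      Root 12: left subtree has 0 nodes { }, right has 1 {37}.
      Root 26: left subtree has 0 nodes { }, right has 2 {3, 15}.
        Root 3: left subtree has 0 nodes { }, right has 1 {15}.

30, 27, 29, 36, 2, 8, 12, 37, 26, 3, 15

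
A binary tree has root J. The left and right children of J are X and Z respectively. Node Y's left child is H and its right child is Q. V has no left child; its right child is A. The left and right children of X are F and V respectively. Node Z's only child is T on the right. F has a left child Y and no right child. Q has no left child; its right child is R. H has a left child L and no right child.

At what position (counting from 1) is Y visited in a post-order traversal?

Post-order visits the left subtree, then the right subtree, then the node.
At J: go left to X.
  At X: go left to F.
    At F: go left to Y.
      At Y: go left to H.
        At H: go left to L.
          L is a leaf — visit L.
        At H: no right child.
        Visit H.
      At Y: go right to Q.
        At Q: no left child.
        At Q: go right to R.
          R is a leaf — visit R.
        Visit Q.
      Visit Y.
    At F: no right child.
    Visit F.
  At X: go right to V.
    At V: no left child.
    At V: go right to A.
      A is a leaf — visit A.
    Visit V.
  Visit X.
At J: go right to Z.
  At Z: no left child.
  At Z: go right to T.
    T is a leaf — visit T.
  Visit Z.
Visit J.
Full post-order sequence: L, H, R, Q, Y, F, A, V, X, T, Z, J.

5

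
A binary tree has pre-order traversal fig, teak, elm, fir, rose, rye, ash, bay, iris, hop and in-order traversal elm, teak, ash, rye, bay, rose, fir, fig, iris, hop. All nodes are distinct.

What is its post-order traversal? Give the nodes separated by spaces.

The first element of pre-order is the root; it splits in-order into left and right subtrees.
Root fig: left subtree has 7 nodes {elm, teak, ash, rye, bay, rose, fir}, right has 2 {iris, hop}.
  Root teak: left subtree has 1 node {elm}, right has 5 {ash, rye, bay, rose, fir}.
    Root fir: left subtree has 4 nodes {ash, rye, bay, rose}, right has 0 { }.
      Root rose: left subtree has 3 nodes {ash, rye, bay}, right has 0 { }.
        Root rye: left subtree has 1 node {ash}, right has 1 {bay}.
  Root iris: left subtree has 0 nodes { }, right has 1 {hop}.

elm ash bay rye rose fir teak hop iris fig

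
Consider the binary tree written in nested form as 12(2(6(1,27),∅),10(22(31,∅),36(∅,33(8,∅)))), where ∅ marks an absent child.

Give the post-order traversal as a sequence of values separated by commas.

1, 27, 6, 2, 31, 22, 8, 33, 36, 10, 12

Post-order visits the left subtree, then the right subtree, then the node.
At 12: go left to 2.
  At 2: go left to 6.
    At 6: go left to 1.
      1 is a leaf — visit 1.
    At 6: go right to 27.
      27 is a leaf — visit 27.
    Visit 6.
  At 2: no right child.
  Visit 2.
At 12: go right to 10.
  At 10: go left to 22.
    At 22: go left to 31.
      31 is a leaf — visit 31.
    At 22: no right child.
    Visit 22.
  At 10: go right to 36.
    At 36: no left child.
    At 36: go right to 33.
      At 33: go left to 8.
        8 is a leaf — visit 8.
      At 33: no right child.
      Visit 33.
    Visit 36.
  Visit 10.
Visit 12.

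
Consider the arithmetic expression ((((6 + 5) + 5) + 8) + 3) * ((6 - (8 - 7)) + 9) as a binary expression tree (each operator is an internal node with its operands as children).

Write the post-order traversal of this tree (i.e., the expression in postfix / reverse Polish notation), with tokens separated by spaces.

Post-order on an expression tree gives postfix notation: for each operator, emit left operand, right operand, then the operator.

6 5 + 5 + 8 + 3 + 6 8 7 - - 9 + *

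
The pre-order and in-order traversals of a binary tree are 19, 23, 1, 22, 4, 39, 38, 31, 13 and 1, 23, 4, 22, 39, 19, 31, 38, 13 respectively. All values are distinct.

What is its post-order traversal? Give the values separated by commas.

1, 4, 39, 22, 23, 31, 13, 38, 19

The first element of pre-order is the root; it splits in-order into left and right subtrees.
Root 19: left subtree has 5 nodes {1, 23, 4, 22, 39}, right has 3 {31, 38, 13}.
  Root 23: left subtree has 1 node {1}, right has 3 {4, 22, 39}.
    Root 22: left subtree has 1 node {4}, right has 1 {39}.
  Root 38: left subtree has 1 node {31}, right has 1 {13}.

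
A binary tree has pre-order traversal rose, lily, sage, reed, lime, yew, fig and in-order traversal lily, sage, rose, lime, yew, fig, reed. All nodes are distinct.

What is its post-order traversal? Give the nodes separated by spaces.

The first element of pre-order is the root; it splits in-order into left and right subtrees.
Root rose: left subtree has 2 nodes {lily, sage}, right has 4 {lime, yew, fig, reed}.
  Root lily: left subtree has 0 nodes { }, right has 1 {sage}.
  Root reed: left subtree has 3 nodes {lime, yew, fig}, right has 0 { }.
    Root lime: left subtree has 0 nodes { }, right has 2 {yew, fig}.
      Root yew: left subtree has 0 nodes { }, right has 1 {fig}.

sage lily fig yew lime reed rose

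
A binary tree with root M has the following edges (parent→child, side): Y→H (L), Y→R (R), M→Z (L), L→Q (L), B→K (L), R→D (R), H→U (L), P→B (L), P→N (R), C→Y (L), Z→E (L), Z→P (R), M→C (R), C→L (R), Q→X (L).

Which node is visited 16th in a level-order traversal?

Level-order visits nodes level by level from the root, left to right within each level.
Level 0: M
Level 1: Z, C
Level 2: E, P, Y, L
Level 3: B, N, H, R, Q
Level 4: K, U, D, X
Full level-order sequence: M, Z, C, E, P, Y, L, B, N, H, R, Q, K, U, D, X.

X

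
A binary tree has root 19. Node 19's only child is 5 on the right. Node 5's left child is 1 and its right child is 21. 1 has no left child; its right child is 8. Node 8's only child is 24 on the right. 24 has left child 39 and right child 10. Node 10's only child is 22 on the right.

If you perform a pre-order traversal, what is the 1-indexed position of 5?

Pre-order visits the node, then its left subtree, then its right subtree.
Visit 19.
At 19: no left child.
At 19: go right to 5.
  Visit 5.
  At 5: go left to 1.
    Visit 1.
    At 1: no left child.
    At 1: go right to 8.
      Visit 8.
      At 8: no left child.
      At 8: go right to 24.
        Visit 24.
        At 24: go left to 39.
          39 is a leaf — visit 39.
        At 24: go right to 10.
          Visit 10.
          At 10: no left child.
          At 10: go right to 22.
            22 is a leaf — visit 22.
  At 5: go right to 21.
    21 is a leaf — visit 21.
Full pre-order sequence: 19, 5, 1, 8, 24, 39, 10, 22, 21.

2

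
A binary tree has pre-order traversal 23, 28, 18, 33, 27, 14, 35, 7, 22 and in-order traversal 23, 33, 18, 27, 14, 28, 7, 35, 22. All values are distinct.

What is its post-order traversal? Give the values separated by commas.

33, 14, 27, 18, 7, 22, 35, 28, 23

The first element of pre-order is the root; it splits in-order into left and right subtrees.
Root 23: left subtree has 0 nodes { }, right has 8 {33, 18, 27, 14, 28, 7, 35, 22}.
  Root 28: left subtree has 4 nodes {33, 18, 27, 14}, right has 3 {7, 35, 22}.
    Root 18: left subtree has 1 node {33}, right has 2 {27, 14}.
      Root 27: left subtree has 0 nodes { }, right has 1 {14}.
    Root 35: left subtree has 1 node {7}, right has 1 {22}.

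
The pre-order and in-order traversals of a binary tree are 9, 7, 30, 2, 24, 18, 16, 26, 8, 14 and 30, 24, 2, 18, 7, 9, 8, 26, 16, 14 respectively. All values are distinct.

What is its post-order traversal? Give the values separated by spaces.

24 18 2 30 7 8 26 14 16 9

The first element of pre-order is the root; it splits in-order into left and right subtrees.
Root 9: left subtree has 5 nodes {30, 24, 2, 18, 7}, right has 4 {8, 26, 16, 14}.
  Root 7: left subtree has 4 nodes {30, 24, 2, 18}, right has 0 { }.
    Root 30: left subtree has 0 nodes { }, right has 3 {24, 2, 18}.
      Root 2: left subtree has 1 node {24}, right has 1 {18}.
  Root 16: left subtree has 2 nodes {8, 26}, right has 1 {14}.
    Root 26: left subtree has 1 node {8}, right has 0 { }.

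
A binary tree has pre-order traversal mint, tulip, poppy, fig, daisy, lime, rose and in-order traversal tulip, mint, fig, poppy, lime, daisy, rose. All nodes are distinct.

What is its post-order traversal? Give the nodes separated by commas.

The first element of pre-order is the root; it splits in-order into left and right subtrees.
Root mint: left subtree has 1 node {tulip}, right has 5 {fig, poppy, lime, daisy, rose}.
  Root poppy: left subtree has 1 node {fig}, right has 3 {lime, daisy, rose}.
    Root daisy: left subtree has 1 node {lime}, right has 1 {rose}.

tulip, fig, lime, rose, daisy, poppy, mint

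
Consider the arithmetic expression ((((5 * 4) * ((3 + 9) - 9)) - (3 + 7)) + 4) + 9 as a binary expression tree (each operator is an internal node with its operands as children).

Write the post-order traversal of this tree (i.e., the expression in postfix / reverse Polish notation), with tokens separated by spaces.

5 4 * 3 9 + 9 - * 3 7 + - 4 + 9 +

Post-order on an expression tree gives postfix notation: for each operator, emit left operand, right operand, then the operator.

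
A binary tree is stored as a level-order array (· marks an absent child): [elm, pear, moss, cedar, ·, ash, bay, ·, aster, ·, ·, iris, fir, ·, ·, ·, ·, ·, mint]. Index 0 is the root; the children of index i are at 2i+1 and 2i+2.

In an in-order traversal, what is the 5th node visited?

elm

In-order visits the left subtree, then the node, then the right subtree.
At elm: go left to pear.
  At pear: go left to cedar.
    At cedar: no left child.
    Visit cedar.
    At cedar: go right to aster.
      At aster: no left child.
      Visit aster.
      At aster: go right to mint.
        mint is a leaf — visit mint.
  Visit pear.
  At pear: no right child.
Visit elm.
At elm: go right to moss.
  At moss: go left to ash.
    At ash: go left to iris.
      iris is a leaf — visit iris.
    Visit ash.
    At ash: go right to fir.
      fir is a leaf — visit fir.
  Visit moss.
  At moss: go right to bay.
    bay is a leaf — visit bay.
Full in-order sequence: cedar, aster, mint, pear, elm, iris, ash, fir, moss, bay.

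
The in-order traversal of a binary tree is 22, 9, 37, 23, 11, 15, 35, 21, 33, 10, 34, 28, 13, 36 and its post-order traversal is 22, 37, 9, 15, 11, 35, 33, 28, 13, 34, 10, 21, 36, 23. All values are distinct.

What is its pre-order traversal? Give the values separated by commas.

The last element of post-order is the root; it splits in-order into left and right subtrees.
Root 23: left subtree has 3 nodes {22, 9, 37}, right has 10 {11, 15, 35, 21, 33, 10, 34, 28, 13, 36}.
  Root 9: left subtree has 1 node {22}, right has 1 {37}.
  Root 36: left subtree has 9 nodes {11, 15, 35, 21, 33, 10, 34, 28, 13}, right has 0 { }.
    Root 21: left subtree has 3 nodes {11, 15, 35}, right has 5 {33, 10, 34, 28, 13}.
      Root 35: left subtree has 2 nodes {11, 15}, right has 0 { }.
        Root 11: left subtree has 0 nodes { }, right has 1 {15}.
      Root 10: left subtree has 1 node {33}, right has 3 {34, 28, 13}.
        Root 34: left subtree has 0 nodes { }, right has 2 {28, 13}.
          Root 13: left subtree has 1 node {28}, right has 0 { }.

23, 9, 22, 37, 36, 21, 35, 11, 15, 10, 33, 34, 13, 28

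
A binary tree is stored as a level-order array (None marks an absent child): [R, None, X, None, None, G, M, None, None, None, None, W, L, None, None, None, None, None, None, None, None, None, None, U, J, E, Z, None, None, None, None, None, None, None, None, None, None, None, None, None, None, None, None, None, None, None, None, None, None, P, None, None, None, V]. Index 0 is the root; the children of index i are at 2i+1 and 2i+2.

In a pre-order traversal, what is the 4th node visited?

W

Pre-order visits the node, then its left subtree, then its right subtree.
Visit R.
At R: no left child.
At R: go right to X.
  Visit X.
  At X: go left to G.
    Visit G.
    At G: go left to W.
      Visit W.
      At W: go left to U.
        U is a leaf — visit U.
      At W: go right to J.
        Visit J.
        At J: go left to P.
          P is a leaf — visit P.
        At J: no right child.
    At G: go right to L.
      Visit L.
      At L: go left to E.
        E is a leaf — visit E.
      At L: go right to Z.
        Visit Z.
        At Z: go left to V.
          V is a leaf — visit V.
        At Z: no right child.
  At X: go right to M.
    M is a leaf — visit M.
Full pre-order sequence: R, X, G, W, U, J, P, L, E, Z, V, M.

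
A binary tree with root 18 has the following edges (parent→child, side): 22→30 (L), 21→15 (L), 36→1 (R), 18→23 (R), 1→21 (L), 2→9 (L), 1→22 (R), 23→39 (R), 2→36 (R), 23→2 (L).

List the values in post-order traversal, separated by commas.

9, 15, 21, 30, 22, 1, 36, 2, 39, 23, 18

Post-order visits the left subtree, then the right subtree, then the node.
At 18: no left child.
At 18: go right to 23.
  At 23: go left to 2.
    At 2: go left to 9.
      9 is a leaf — visit 9.
    At 2: go right to 36.
      At 36: no left child.
      At 36: go right to 1.
        At 1: go left to 21.
          At 21: go left to 15.
            15 is a leaf — visit 15.
          At 21: no right child.
          Visit 21.
        At 1: go right to 22.
          At 22: go left to 30.
            30 is a leaf — visit 30.
          At 22: no right child.
          Visit 22.
        Visit 1.
      Visit 36.
    Visit 2.
  At 23: go right to 39.
    39 is a leaf — visit 39.
  Visit 23.
Visit 18.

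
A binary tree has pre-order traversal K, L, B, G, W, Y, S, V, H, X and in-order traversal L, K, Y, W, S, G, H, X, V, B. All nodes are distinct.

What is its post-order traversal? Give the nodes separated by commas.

The first element of pre-order is the root; it splits in-order into left and right subtrees.
Root K: left subtree has 1 node {L}, right has 8 {Y, W, S, G, H, X, V, B}.
  Root B: left subtree has 7 nodes {Y, W, S, G, H, X, V}, right has 0 { }.
    Root G: left subtree has 3 nodes {Y, W, S}, right has 3 {H, X, V}.
      Root W: left subtree has 1 node {Y}, right has 1 {S}.
      Root V: left subtree has 2 nodes {H, X}, right has 0 { }.
        Root H: left subtree has 0 nodes { }, right has 1 {X}.

L, Y, S, W, X, H, V, G, B, K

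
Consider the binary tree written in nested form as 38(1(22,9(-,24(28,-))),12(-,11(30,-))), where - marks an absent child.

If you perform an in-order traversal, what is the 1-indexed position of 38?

In-order visits the left subtree, then the node, then the right subtree.
At 38: go left to 1.
  At 1: go left to 22.
    22 is a leaf — visit 22.
  Visit 1.
  At 1: go right to 9.
    At 9: no left child.
    Visit 9.
    At 9: go right to 24.
      At 24: go left to 28.
        28 is a leaf — visit 28.
      Visit 24.
      At 24: no right child.
Visit 38.
At 38: go right to 12.
  At 12: no left child.
  Visit 12.
  At 12: go right to 11.
    At 11: go left to 30.
      30 is a leaf — visit 30.
    Visit 11.
    At 11: no right child.
Full in-order sequence: 22, 1, 9, 28, 24, 38, 12, 30, 11.

6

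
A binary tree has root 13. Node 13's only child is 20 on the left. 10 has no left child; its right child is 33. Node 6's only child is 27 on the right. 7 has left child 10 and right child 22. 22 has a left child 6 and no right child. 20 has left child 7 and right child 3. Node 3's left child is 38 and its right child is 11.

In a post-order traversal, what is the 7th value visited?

38

Post-order visits the left subtree, then the right subtree, then the node.
At 13: go left to 20.
  At 20: go left to 7.
    At 7: go left to 10.
      At 10: no left child.
      At 10: go right to 33.
        33 is a leaf — visit 33.
      Visit 10.
    At 7: go right to 22.
      At 22: go left to 6.
        At 6: no left child.
        At 6: go right to 27.
          27 is a leaf — visit 27.
        Visit 6.
      At 22: no right child.
      Visit 22.
    Visit 7.
  At 20: go right to 3.
    At 3: go left to 38.
      38 is a leaf — visit 38.
    At 3: go right to 11.
      11 is a leaf — visit 11.
    Visit 3.
  Visit 20.
At 13: no right child.
Visit 13.
Full post-order sequence: 33, 10, 27, 6, 22, 7, 38, 11, 3, 20, 13.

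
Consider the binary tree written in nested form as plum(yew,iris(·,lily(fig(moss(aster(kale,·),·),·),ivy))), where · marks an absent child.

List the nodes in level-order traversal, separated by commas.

Level-order visits nodes level by level from the root, left to right within each level.
Level 0: plum
Level 1: yew, iris
Level 2: lily
Level 3: fig, ivy
Level 4: moss
Level 5: aster
Level 6: kale

plum, yew, iris, lily, fig, ivy, moss, aster, kale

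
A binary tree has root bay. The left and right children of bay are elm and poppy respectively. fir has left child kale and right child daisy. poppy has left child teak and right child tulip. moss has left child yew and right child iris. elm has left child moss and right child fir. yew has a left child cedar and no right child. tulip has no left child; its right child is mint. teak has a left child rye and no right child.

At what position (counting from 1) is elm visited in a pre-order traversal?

2

Pre-order visits the node, then its left subtree, then its right subtree.
Visit bay.
At bay: go left to elm.
  Visit elm.
  At elm: go left to moss.
    Visit moss.
    At moss: go left to yew.
      Visit yew.
      At yew: go left to cedar.
        cedar is a leaf — visit cedar.
      At yew: no right child.
    At moss: go right to iris.
      iris is a leaf — visit iris.
  At elm: go right to fir.
    Visit fir.
    At fir: go left to kale.
      kale is a leaf — visit kale.
    At fir: go right to daisy.
      daisy is a leaf — visit daisy.
At bay: go right to poppy.
  Visit poppy.
  At poppy: go left to teak.
    Visit teak.
    At teak: go left to rye.
      rye is a leaf — visit rye.
    At teak: no right child.
  At poppy: go right to tulip.
    Visit tulip.
    At tulip: no left child.
    At tulip: go right to mint.
      mint is a leaf — visit mint.
Full pre-order sequence: bay, elm, moss, yew, cedar, iris, fir, kale, daisy, poppy, teak, rye, tulip, mint.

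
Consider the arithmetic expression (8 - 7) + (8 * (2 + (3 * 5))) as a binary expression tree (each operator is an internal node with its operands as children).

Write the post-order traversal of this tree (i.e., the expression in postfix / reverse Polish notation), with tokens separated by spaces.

8 7 - 8 2 3 5 * + * +

Post-order on an expression tree gives postfix notation: for each operator, emit left operand, right operand, then the operator.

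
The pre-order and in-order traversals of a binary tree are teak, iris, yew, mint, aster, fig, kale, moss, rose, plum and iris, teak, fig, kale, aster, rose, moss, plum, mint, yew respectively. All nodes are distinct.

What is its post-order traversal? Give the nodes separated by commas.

iris, kale, fig, rose, plum, moss, aster, mint, yew, teak

The first element of pre-order is the root; it splits in-order into left and right subtrees.
Root teak: left subtree has 1 node {iris}, right has 8 {fig, kale, aster, rose, moss, plum, mint, yew}.
  Root yew: left subtree has 7 nodes {fig, kale, aster, rose, moss, plum, mint}, right has 0 { }.
    Root mint: left subtree has 6 nodes {fig, kale, aster, rose, moss, plum}, right has 0 { }.
      Root aster: left subtree has 2 nodes {fig, kale}, right has 3 {rose, moss, plum}.
        Root fig: left subtree has 0 nodes { }, right has 1 {kale}.
        Root moss: left subtree has 1 node {rose}, right has 1 {plum}.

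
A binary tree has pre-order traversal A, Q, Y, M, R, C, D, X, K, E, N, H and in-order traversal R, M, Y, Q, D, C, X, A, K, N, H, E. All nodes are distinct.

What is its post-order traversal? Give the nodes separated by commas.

R, M, Y, D, X, C, Q, H, N, E, K, A

The first element of pre-order is the root; it splits in-order into left and right subtrees.
Root A: left subtree has 7 nodes {R, M, Y, Q, D, C, X}, right has 4 {K, N, H, E}.
  Root Q: left subtree has 3 nodes {R, M, Y}, right has 3 {D, C, X}.
    Root Y: left subtree has 2 nodes {R, M}, right has 0 { }.
      Root M: left subtree has 1 node {R}, right has 0 { }.
    Root C: left subtree has 1 node {D}, right has 1 {X}.
  Root K: left subtree has 0 nodes { }, right has 3 {N, H, E}.
    Root E: left subtree has 2 nodes {N, H}, right has 0 { }.
      Root N: left subtree has 0 nodes { }, right has 1 {H}.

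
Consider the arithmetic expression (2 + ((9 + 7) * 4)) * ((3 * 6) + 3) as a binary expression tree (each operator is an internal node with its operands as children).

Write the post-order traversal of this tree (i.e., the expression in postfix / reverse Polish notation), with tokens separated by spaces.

Post-order on an expression tree gives postfix notation: for each operator, emit left operand, right operand, then the operator.

2 9 7 + 4 * + 3 6 * 3 + *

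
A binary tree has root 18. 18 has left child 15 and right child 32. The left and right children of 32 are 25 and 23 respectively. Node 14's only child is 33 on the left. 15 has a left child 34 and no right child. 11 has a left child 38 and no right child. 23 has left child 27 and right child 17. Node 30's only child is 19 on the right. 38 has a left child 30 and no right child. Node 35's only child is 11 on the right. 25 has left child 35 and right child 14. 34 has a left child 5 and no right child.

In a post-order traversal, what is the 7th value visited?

Post-order visits the left subtree, then the right subtree, then the node.
At 18: go left to 15.
  At 15: go left to 34.
    At 34: go left to 5.
      5 is a leaf — visit 5.
    At 34: no right child.
    Visit 34.
  At 15: no right child.
  Visit 15.
At 18: go right to 32.
  At 32: go left to 25.
    At 25: go left to 35.
      At 35: no left child.
      At 35: go right to 11.
        At 11: go left to 38.
          At 38: go left to 30.
            At 30: no left child.
            At 30: go right to 19.
              19 is a leaf — visit 19.
            Visit 30.
          At 38: no right child.
          Visit 38.
        At 11: no right child.
        Visit 11.
      Visit 35.
    At 25: go right to 14.
      At 14: go left to 33.
        33 is a leaf — visit 33.
      At 14: no right child.
      Visit 14.
    Visit 25.
  At 32: go right to 23.
    At 23: go left to 27.
      27 is a leaf — visit 27.
    At 23: go right to 17.
      17 is a leaf — visit 17.
    Visit 23.
  Visit 32.
Visit 18.
Full post-order sequence: 5, 34, 15, 19, 30, 38, 11, 35, 33, 14, 25, 27, 17, 23, 32, 18.

11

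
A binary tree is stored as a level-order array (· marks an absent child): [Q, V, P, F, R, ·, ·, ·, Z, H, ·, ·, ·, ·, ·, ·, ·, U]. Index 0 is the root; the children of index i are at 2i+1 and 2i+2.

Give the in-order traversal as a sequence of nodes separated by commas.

F, U, Z, V, H, R, Q, P

In-order visits the left subtree, then the node, then the right subtree.
At Q: go left to V.
  At V: go left to F.
    At F: no left child.
    Visit F.
    At F: go right to Z.
      At Z: go left to U.
        U is a leaf — visit U.
      Visit Z.
      At Z: no right child.
  Visit V.
  At V: go right to R.
    At R: go left to H.
      H is a leaf — visit H.
    Visit R.
    At R: no right child.
Visit Q.
At Q: go right to P.
  P is a leaf — visit P.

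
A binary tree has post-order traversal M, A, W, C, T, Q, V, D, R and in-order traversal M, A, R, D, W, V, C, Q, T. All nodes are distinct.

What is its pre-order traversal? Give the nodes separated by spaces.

The last element of post-order is the root; it splits in-order into left and right subtrees.
Root R: left subtree has 2 nodes {M, A}, right has 6 {D, W, V, C, Q, T}.
  Root A: left subtree has 1 node {M}, right has 0 { }.
  Root D: left subtree has 0 nodes { }, right has 5 {W, V, C, Q, T}.
    Root V: left subtree has 1 node {W}, right has 3 {C, Q, T}.
      Root Q: left subtree has 1 node {C}, right has 1 {T}.

R A M D V W Q C T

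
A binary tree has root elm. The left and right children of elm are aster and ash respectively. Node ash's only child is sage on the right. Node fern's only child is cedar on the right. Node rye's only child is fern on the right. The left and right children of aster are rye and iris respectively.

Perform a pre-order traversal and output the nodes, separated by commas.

Pre-order visits the node, then its left subtree, then its right subtree.
Visit elm.
At elm: go left to aster.
  Visit aster.
  At aster: go left to rye.
    Visit rye.
    At rye: no left child.
    At rye: go right to fern.
      Visit fern.
      At fern: no left child.
      At fern: go right to cedar.
        cedar is a leaf — visit cedar.
  At aster: go right to iris.
    iris is a leaf — visit iris.
At elm: go right to ash.
  Visit ash.
  At ash: no left child.
  At ash: go right to sage.
    sage is a leaf — visit sage.

elm, aster, rye, fern, cedar, iris, ash, sage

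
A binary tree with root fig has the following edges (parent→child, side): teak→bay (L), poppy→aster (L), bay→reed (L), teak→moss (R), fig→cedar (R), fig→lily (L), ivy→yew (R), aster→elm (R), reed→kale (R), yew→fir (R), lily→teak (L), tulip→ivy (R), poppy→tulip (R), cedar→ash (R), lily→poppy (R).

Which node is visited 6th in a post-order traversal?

elm

Post-order visits the left subtree, then the right subtree, then the node.
At fig: go left to lily.
  At lily: go left to teak.
    At teak: go left to bay.
      At bay: go left to reed.
        At reed: no left child.
        At reed: go right to kale.
          kale is a leaf — visit kale.
        Visit reed.
      At bay: no right child.
      Visit bay.
    At teak: go right to moss.
      moss is a leaf — visit moss.
    Visit teak.
  At lily: go right to poppy.
    At poppy: go left to aster.
      At aster: no left child.
      At aster: go right to elm.
        elm is a leaf — visit elm.
      Visit aster.
    At poppy: go right to tulip.
      At tulip: no left child.
      At tulip: go right to ivy.
        At ivy: no left child.
        At ivy: go right to yew.
          At yew: no left child.
          At yew: go right to fir.
            fir is a leaf — visit fir.
          Visit yew.
        Visit ivy.
      Visit tulip.
    Visit poppy.
  Visit lily.
At fig: go right to cedar.
  At cedar: no left child.
  At cedar: go right to ash.
    ash is a leaf — visit ash.
  Visit cedar.
Visit fig.
Full post-order sequence: kale, reed, bay, moss, teak, elm, aster, fir, yew, ivy, tulip, poppy, lily, ash, cedar, fig.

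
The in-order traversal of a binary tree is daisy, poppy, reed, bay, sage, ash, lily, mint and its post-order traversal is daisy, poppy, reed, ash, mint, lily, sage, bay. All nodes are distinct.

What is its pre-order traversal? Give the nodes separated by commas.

bay, reed, poppy, daisy, sage, lily, ash, mint

The last element of post-order is the root; it splits in-order into left and right subtrees.
Root bay: left subtree has 3 nodes {daisy, poppy, reed}, right has 4 {sage, ash, lily, mint}.
  Root reed: left subtree has 2 nodes {daisy, poppy}, right has 0 { }.
    Root poppy: left subtree has 1 node {daisy}, right has 0 { }.
  Root sage: left subtree has 0 nodes { }, right has 3 {ash, lily, mint}.
    Root lily: left subtree has 1 node {ash}, right has 1 {mint}.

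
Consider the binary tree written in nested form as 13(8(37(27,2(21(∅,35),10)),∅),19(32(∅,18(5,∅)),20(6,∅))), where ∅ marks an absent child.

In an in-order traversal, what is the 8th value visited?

In-order visits the left subtree, then the node, then the right subtree.
At 13: go left to 8.
  At 8: go left to 37.
    At 37: go left to 27.
      27 is a leaf — visit 27.
    Visit 37.
    At 37: go right to 2.
      At 2: go left to 21.
        At 21: no left child.
        Visit 21.
        At 21: go right to 35.
          35 is a leaf — visit 35.
      Visit 2.
      At 2: go right to 10.
        10 is a leaf — visit 10.
  Visit 8.
  At 8: no right child.
Visit 13.
At 13: go right to 19.
  At 19: go left to 32.
    At 32: no left child.
    Visit 32.
    At 32: go right to 18.
      At 18: go left to 5.
        5 is a leaf — visit 5.
      Visit 18.
      At 18: no right child.
  Visit 19.
  At 19: go right to 20.
    At 20: go left to 6.
      6 is a leaf — visit 6.
    Visit 20.
    At 20: no right child.
Full in-order sequence: 27, 37, 21, 35, 2, 10, 8, 13, 32, 5, 18, 19, 6, 20.

13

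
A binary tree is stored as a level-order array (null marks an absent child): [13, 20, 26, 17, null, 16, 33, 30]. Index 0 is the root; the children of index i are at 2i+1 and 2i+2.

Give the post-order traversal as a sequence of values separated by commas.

Post-order visits the left subtree, then the right subtree, then the node.
At 13: go left to 20.
  At 20: go left to 17.
    At 17: go left to 30.
      30 is a leaf — visit 30.
    At 17: no right child.
    Visit 17.
  At 20: no right child.
  Visit 20.
At 13: go right to 26.
  At 26: go left to 16.
    16 is a leaf — visit 16.
  At 26: go right to 33.
    33 is a leaf — visit 33.
  Visit 26.
Visit 13.

30, 17, 20, 16, 33, 26, 13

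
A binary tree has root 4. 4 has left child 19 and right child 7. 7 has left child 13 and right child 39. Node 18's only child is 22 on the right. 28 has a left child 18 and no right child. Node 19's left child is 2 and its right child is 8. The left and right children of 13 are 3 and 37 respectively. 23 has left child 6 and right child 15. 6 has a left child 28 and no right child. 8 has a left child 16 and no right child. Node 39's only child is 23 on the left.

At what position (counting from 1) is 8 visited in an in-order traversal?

In-order visits the left subtree, then the node, then the right subtree.
At 4: go left to 19.
  At 19: go left to 2.
    2 is a leaf — visit 2.
  Visit 19.
  At 19: go right to 8.
    At 8: go left to 16.
      16 is a leaf — visit 16.
    Visit 8.
    At 8: no right child.
Visit 4.
At 4: go right to 7.
  At 7: go left to 13.
    At 13: go left to 3.
      3 is a leaf — visit 3.
    Visit 13.
    At 13: go right to 37.
      37 is a leaf — visit 37.
  Visit 7.
  At 7: go right to 39.
    At 39: go left to 23.
      At 23: go left to 6.
        At 6: go left to 28.
          At 28: go left to 18.
            At 18: no left child.
            Visit 18.
            At 18: go right to 22.
              22 is a leaf — visit 22.
          Visit 28.
          At 28: no right child.
        Visit 6.
        At 6: no right child.
      Visit 23.
      At 23: go right to 15.
        15 is a leaf — visit 15.
    Visit 39.
    At 39: no right child.
Full in-order sequence: 2, 19, 16, 8, 4, 3, 13, 37, 7, 18, 22, 28, 6, 23, 15, 39.

4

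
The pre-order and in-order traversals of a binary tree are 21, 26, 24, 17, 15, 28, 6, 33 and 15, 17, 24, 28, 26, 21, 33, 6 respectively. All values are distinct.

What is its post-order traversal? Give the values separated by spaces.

15 17 28 24 26 33 6 21

The first element of pre-order is the root; it splits in-order into left and right subtrees.
Root 21: left subtree has 5 nodes {15, 17, 24, 28, 26}, right has 2 {33, 6}.
  Root 26: left subtree has 4 nodes {15, 17, 24, 28}, right has 0 { }.
    Root 24: left subtree has 2 nodes {15, 17}, right has 1 {28}.
      Root 17: left subtree has 1 node {15}, right has 0 { }.
  Root 6: left subtree has 1 node {33}, right has 0 { }.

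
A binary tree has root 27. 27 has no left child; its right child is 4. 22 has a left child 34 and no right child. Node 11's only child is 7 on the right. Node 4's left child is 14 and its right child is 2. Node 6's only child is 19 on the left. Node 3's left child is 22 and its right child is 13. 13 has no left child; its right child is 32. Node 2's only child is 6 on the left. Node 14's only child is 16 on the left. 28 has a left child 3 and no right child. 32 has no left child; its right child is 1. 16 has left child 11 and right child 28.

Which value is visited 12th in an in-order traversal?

14

In-order visits the left subtree, then the node, then the right subtree.
At 27: no left child.
Visit 27.
At 27: go right to 4.
  At 4: go left to 14.
    At 14: go left to 16.
      At 16: go left to 11.
        At 11: no left child.
        Visit 11.
        At 11: go right to 7.
          7 is a leaf — visit 7.
      Visit 16.
      At 16: go right to 28.
        At 28: go left to 3.
          At 3: go left to 22.
            At 22: go left to 34.
              34 is a leaf — visit 34.
            Visit 22.
            At 22: no right child.
          Visit 3.
          At 3: go right to 13.
            At 13: no left child.
            Visit 13.
            At 13: go right to 32.
              At 32: no left child.
              Visit 32.
              At 32: go right to 1.
                1 is a leaf — visit 1.
        Visit 28.
        At 28: no right child.
    Visit 14.
    At 14: no right child.
  Visit 4.
  At 4: go right to 2.
    At 2: go left to 6.
      At 6: go left to 19.
        19 is a leaf — visit 19.
      Visit 6.
      At 6: no right child.
    Visit 2.
    At 2: no right child.
Full in-order sequence: 27, 11, 7, 16, 34, 22, 3, 13, 32, 1, 28, 14, 4, 19, 6, 2.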